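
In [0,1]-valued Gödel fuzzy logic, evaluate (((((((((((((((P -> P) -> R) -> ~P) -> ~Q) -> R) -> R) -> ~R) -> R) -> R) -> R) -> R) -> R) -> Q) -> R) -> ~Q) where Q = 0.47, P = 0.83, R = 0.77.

0.00

(P -> P): 0.83 ≤ 0.83, so result = 1
((P -> P) -> R): 1 > 0.77, so result = 0.77
~P: Gödel ¬ of 0.83 = 0 (operand ≠ 0)
(((P -> P) -> R) -> ~P): 0.77 > 0, so result = 0
~Q: Gödel ¬ of 0.47 = 0 (operand ≠ 0)
((((P -> P) -> R) -> ~P) -> ~Q): 0 ≤ 0, so result = 1
(((((P -> P) -> R) -> ~P) -> ~Q) -> R): 1 > 0.77, so result = 0.77
((((((P -> P) -> R) -> ~P) -> ~Q) -> R) -> R): 0.77 ≤ 0.77, so result = 1
~R: Gödel ¬ of 0.77 = 0 (operand ≠ 0)
(((((((P -> P) -> R) -> ~P) -> ~Q) -> R) -> R) -> ~R): 1 > 0, so result = 0
((((((((P -> P) -> R) -> ~P) -> ~Q) -> R) -> R) -> ~R) -> R): 0 ≤ 0.77, so result = 1
(((((((((P -> P) -> R) -> ~P) -> ~Q) -> R) -> R) -> ~R) -> R) -> R): 1 > 0.77, so result = 0.77
((((((((((P -> P) -> R) -> ~P) -> ~Q) -> R) -> R) -> ~R) -> R) -> R) -> R): 0.77 ≤ 0.77, so result = 1
(((((((((((P -> P) -> R) -> ~P) -> ~Q) -> R) -> R) -> ~R) -> R) -> R) -> R) -> R): 1 > 0.77, so result = 0.77
((((((((((((P -> P) -> R) -> ~P) -> ~Q) -> R) -> R) -> ~R) -> R) -> R) -> R) -> R) -> R): 0.77 ≤ 0.77, so result = 1
(((((((((((((P -> P) -> R) -> ~P) -> ~Q) -> R) -> R) -> ~R) -> R) -> R) -> R) -> R) -> R) -> Q): 1 > 0.47, so result = 0.47
((((((((((((((P -> P) -> R) -> ~P) -> ~Q) -> R) -> R) -> ~R) -> R) -> R) -> R) -> R) -> R) -> Q) -> R): 0.47 ≤ 0.77, so result = 1
~Q: Gödel ¬ of 0.47 = 0 (operand ≠ 0)
(((((((((((((((P -> P) -> R) -> ~P) -> ~Q) -> R) -> R) -> ~R) -> R) -> R) -> R) -> R) -> R) -> Q) -> R) -> ~Q): 1 > 0, so result = 0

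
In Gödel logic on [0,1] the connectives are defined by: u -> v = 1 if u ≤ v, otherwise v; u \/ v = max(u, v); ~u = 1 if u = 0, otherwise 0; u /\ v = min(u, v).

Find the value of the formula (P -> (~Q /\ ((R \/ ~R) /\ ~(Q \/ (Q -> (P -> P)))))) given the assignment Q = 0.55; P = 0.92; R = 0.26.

0.00

~Q: Gödel ¬ of 0.55 = 0 (operand ≠ 0)
~R: Gödel ¬ of 0.26 = 0 (operand ≠ 0)
(R \/ ~R) = max(0.26, 0) = 0.26
(P -> P): 0.92 ≤ 0.92, so result = 1
(Q -> (P -> P)): 0.55 ≤ 1, so result = 1
(Q \/ (Q -> (P -> P))) = max(0.55, 1) = 1
~(Q \/ (Q -> (P -> P))): Gödel ¬ of 1 = 0 (operand ≠ 0)
((R \/ ~R) /\ ~(Q \/ (Q -> (P -> P)))) = min(0.26, 0) = 0
(~Q /\ ((R \/ ~R) /\ ~(Q \/ (Q -> (P -> P))))) = min(0, 0) = 0
(P -> (~Q /\ ((R \/ ~R) /\ ~(Q \/ (Q -> (P -> P)))))): 0.92 > 0, so result = 0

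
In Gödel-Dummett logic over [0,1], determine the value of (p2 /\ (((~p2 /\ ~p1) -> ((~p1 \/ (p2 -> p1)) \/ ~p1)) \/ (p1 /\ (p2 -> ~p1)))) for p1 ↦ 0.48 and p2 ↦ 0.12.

0.12

~p2: Gödel ¬ of 0.12 = 0 (operand ≠ 0)
~p1: Gödel ¬ of 0.48 = 0 (operand ≠ 0)
(~p2 /\ ~p1) = min(0, 0) = 0
~p1: Gödel ¬ of 0.48 = 0 (operand ≠ 0)
(p2 -> p1): 0.12 ≤ 0.48, so result = 1
(~p1 \/ (p2 -> p1)) = max(0, 1) = 1
~p1: Gödel ¬ of 0.48 = 0 (operand ≠ 0)
((~p1 \/ (p2 -> p1)) \/ ~p1) = max(1, 0) = 1
((~p2 /\ ~p1) -> ((~p1 \/ (p2 -> p1)) \/ ~p1)): 0 ≤ 1, so result = 1
~p1: Gödel ¬ of 0.48 = 0 (operand ≠ 0)
(p2 -> ~p1): 0.12 > 0, so result = 0
(p1 /\ (p2 -> ~p1)) = min(0.48, 0) = 0
(((~p2 /\ ~p1) -> ((~p1 \/ (p2 -> p1)) \/ ~p1)) \/ (p1 /\ (p2 -> ~p1))) = max(1, 0) = 1
(p2 /\ (((~p2 /\ ~p1) -> ((~p1 \/ (p2 -> p1)) \/ ~p1)) \/ (p1 /\ (p2 -> ~p1)))) = min(0.12, 1) = 0.12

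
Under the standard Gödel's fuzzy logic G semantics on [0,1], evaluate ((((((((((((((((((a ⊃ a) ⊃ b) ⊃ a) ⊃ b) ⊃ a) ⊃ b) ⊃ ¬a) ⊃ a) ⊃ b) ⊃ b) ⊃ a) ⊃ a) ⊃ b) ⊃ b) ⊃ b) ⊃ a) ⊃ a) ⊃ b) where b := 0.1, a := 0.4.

0.10

(a ⊃ a): 0.4 ≤ 0.4, so result = 1
((a ⊃ a) ⊃ b): 1 > 0.1, so result = 0.1
(((a ⊃ a) ⊃ b) ⊃ a): 0.1 ≤ 0.4, so result = 1
((((a ⊃ a) ⊃ b) ⊃ a) ⊃ b): 1 > 0.1, so result = 0.1
(((((a ⊃ a) ⊃ b) ⊃ a) ⊃ b) ⊃ a): 0.1 ≤ 0.4, so result = 1
((((((a ⊃ a) ⊃ b) ⊃ a) ⊃ b) ⊃ a) ⊃ b): 1 > 0.1, so result = 0.1
¬a: Gödel ¬ of 0.4 = 0 (operand ≠ 0)
(((((((a ⊃ a) ⊃ b) ⊃ a) ⊃ b) ⊃ a) ⊃ b) ⊃ ¬a): 0.1 > 0, so result = 0
((((((((a ⊃ a) ⊃ b) ⊃ a) ⊃ b) ⊃ a) ⊃ b) ⊃ ¬a) ⊃ a): 0 ≤ 0.4, so result = 1
(((((((((a ⊃ a) ⊃ b) ⊃ a) ⊃ b) ⊃ a) ⊃ b) ⊃ ¬a) ⊃ a) ⊃ b): 1 > 0.1, so result = 0.1
((((((((((a ⊃ a) ⊃ b) ⊃ a) ⊃ b) ⊃ a) ⊃ b) ⊃ ¬a) ⊃ a) ⊃ b) ⊃ b): 0.1 ≤ 0.1, so result = 1
(((((((((((a ⊃ a) ⊃ b) ⊃ a) ⊃ b) ⊃ a) ⊃ b) ⊃ ¬a) ⊃ a) ⊃ b) ⊃ b) ⊃ a): 1 > 0.4, so result = 0.4
((((((((((((a ⊃ a) ⊃ b) ⊃ a) ⊃ b) ⊃ a) ⊃ b) ⊃ ¬a) ⊃ a) ⊃ b) ⊃ b) ⊃ a) ⊃ a): 0.4 ≤ 0.4, so result = 1
(((((((((((((a ⊃ a) ⊃ b) ⊃ a) ⊃ b) ⊃ a) ⊃ b) ⊃ ¬a) ⊃ a) ⊃ b) ⊃ b) ⊃ a) ⊃ a) ⊃ b): 1 > 0.1, so result = 0.1
((((((((((((((a ⊃ a) ⊃ b) ⊃ a) ⊃ b) ⊃ a) ⊃ b) ⊃ ¬a) ⊃ a) ⊃ b) ⊃ b) ⊃ a) ⊃ a) ⊃ b) ⊃ b): 0.1 ≤ 0.1, so result = 1
(((((((((((((((a ⊃ a) ⊃ b) ⊃ a) ⊃ b) ⊃ a) ⊃ b) ⊃ ¬a) ⊃ a) ⊃ b) ⊃ b) ⊃ a) ⊃ a) ⊃ b) ⊃ b) ⊃ b): 1 > 0.1, so result = 0.1
((((((((((((((((a ⊃ a) ⊃ b) ⊃ a) ⊃ b) ⊃ a) ⊃ b) ⊃ ¬a) ⊃ a) ⊃ b) ⊃ b) ⊃ a) ⊃ a) ⊃ b) ⊃ b) ⊃ b) ⊃ a): 0.1 ≤ 0.4, so result = 1
(((((((((((((((((a ⊃ a) ⊃ b) ⊃ a) ⊃ b) ⊃ a) ⊃ b) ⊃ ¬a) ⊃ a) ⊃ b) ⊃ b) ⊃ a) ⊃ a) ⊃ b) ⊃ b) ⊃ b) ⊃ a) ⊃ a): 1 > 0.4, so result = 0.4
((((((((((((((((((a ⊃ a) ⊃ b) ⊃ a) ⊃ b) ⊃ a) ⊃ b) ⊃ ¬a) ⊃ a) ⊃ b) ⊃ b) ⊃ a) ⊃ a) ⊃ b) ⊃ b) ⊃ b) ⊃ a) ⊃ a) ⊃ b): 0.4 > 0.1, so result = 0.1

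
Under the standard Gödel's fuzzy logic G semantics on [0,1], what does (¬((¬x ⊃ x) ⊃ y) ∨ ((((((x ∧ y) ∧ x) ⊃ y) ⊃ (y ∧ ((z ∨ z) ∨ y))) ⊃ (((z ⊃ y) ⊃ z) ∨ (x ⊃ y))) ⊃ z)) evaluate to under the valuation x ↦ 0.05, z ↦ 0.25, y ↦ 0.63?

¬x: Gödel ¬ of 0.05 = 0 (operand ≠ 0)
(¬x ⊃ x): 0 ≤ 0.05, so result = 1
((¬x ⊃ x) ⊃ y): 1 > 0.63, so result = 0.63
¬((¬x ⊃ x) ⊃ y): Gödel ¬ of 0.63 = 0 (operand ≠ 0)
(x ∧ y) = min(0.05, 0.63) = 0.05
((x ∧ y) ∧ x) = min(0.05, 0.05) = 0.05
(((x ∧ y) ∧ x) ⊃ y): 0.05 ≤ 0.63, so result = 1
(z ∨ z) = max(0.25, 0.25) = 0.25
((z ∨ z) ∨ y) = max(0.25, 0.63) = 0.63
(y ∧ ((z ∨ z) ∨ y)) = min(0.63, 0.63) = 0.63
((((x ∧ y) ∧ x) ⊃ y) ⊃ (y ∧ ((z ∨ z) ∨ y))): 1 > 0.63, so result = 0.63
(z ⊃ y): 0.25 ≤ 0.63, so result = 1
((z ⊃ y) ⊃ z): 1 > 0.25, so result = 0.25
(x ⊃ y): 0.05 ≤ 0.63, so result = 1
(((z ⊃ y) ⊃ z) ∨ (x ⊃ y)) = max(0.25, 1) = 1
(((((x ∧ y) ∧ x) ⊃ y) ⊃ (y ∧ ((z ∨ z) ∨ y))) ⊃ (((z ⊃ y) ⊃ z) ∨ (x ⊃ y))): 0.63 ≤ 1, so result = 1
((((((x ∧ y) ∧ x) ⊃ y) ⊃ (y ∧ ((z ∨ z) ∨ y))) ⊃ (((z ⊃ y) ⊃ z) ∨ (x ⊃ y))) ⊃ z): 1 > 0.25, so result = 0.25
(¬((¬x ⊃ x) ⊃ y) ∨ ((((((x ∧ y) ∧ x) ⊃ y) ⊃ (y ∧ ((z ∨ z) ∨ y))) ⊃ (((z ⊃ y) ⊃ z) ∨ (x ⊃ y))) ⊃ z)) = max(0, 0.25) = 0.25

0.25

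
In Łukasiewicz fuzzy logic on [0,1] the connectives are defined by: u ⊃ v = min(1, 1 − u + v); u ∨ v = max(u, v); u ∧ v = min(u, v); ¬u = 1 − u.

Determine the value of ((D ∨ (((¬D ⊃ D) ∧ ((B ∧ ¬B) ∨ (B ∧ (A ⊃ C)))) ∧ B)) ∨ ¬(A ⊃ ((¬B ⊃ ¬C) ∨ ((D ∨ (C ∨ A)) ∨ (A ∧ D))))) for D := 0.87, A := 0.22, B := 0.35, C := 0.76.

¬D: Łukasiewicz ¬ gives 1 − 0.87 = 0.13
(¬D ⊃ D): min(1, 1 − 0.13 + 0.87) = 1
¬B: Łukasiewicz ¬ gives 1 − 0.35 = 0.65
(B ∧ ¬B) = min(0.35, 0.65) = 0.35
(A ⊃ C): min(1, 1 − 0.22 + 0.76) = 1
(B ∧ (A ⊃ C)) = min(0.35, 1) = 0.35
((B ∧ ¬B) ∨ (B ∧ (A ⊃ C))) = max(0.35, 0.35) = 0.35
((¬D ⊃ D) ∧ ((B ∧ ¬B) ∨ (B ∧ (A ⊃ C)))) = min(1, 0.35) = 0.35
(((¬D ⊃ D) ∧ ((B ∧ ¬B) ∨ (B ∧ (A ⊃ C)))) ∧ B) = min(0.35, 0.35) = 0.35
(D ∨ (((¬D ⊃ D) ∧ ((B ∧ ¬B) ∨ (B ∧ (A ⊃ C)))) ∧ B)) = max(0.87, 0.35) = 0.87
¬B: Łukasiewicz ¬ gives 1 − 0.35 = 0.65
¬C: Łukasiewicz ¬ gives 1 − 0.76 = 0.24
(¬B ⊃ ¬C): min(1, 1 − 0.65 + 0.24) = 0.59
(C ∨ A) = max(0.76, 0.22) = 0.76
(D ∨ (C ∨ A)) = max(0.87, 0.76) = 0.87
(A ∧ D) = min(0.22, 0.87) = 0.22
((D ∨ (C ∨ A)) ∨ (A ∧ D)) = max(0.87, 0.22) = 0.87
((¬B ⊃ ¬C) ∨ ((D ∨ (C ∨ A)) ∨ (A ∧ D))) = max(0.59, 0.87) = 0.87
(A ⊃ ((¬B ⊃ ¬C) ∨ ((D ∨ (C ∨ A)) ∨ (A ∧ D)))): min(1, 1 − 0.22 + 0.87) = 1
¬(A ⊃ ((¬B ⊃ ¬C) ∨ ((D ∨ (C ∨ A)) ∨ (A ∧ D)))): Łukasiewicz ¬ gives 1 − 1 = 0
((D ∨ (((¬D ⊃ D) ∧ ((B ∧ ¬B) ∨ (B ∧ (A ⊃ C)))) ∧ B)) ∨ ¬(A ⊃ ((¬B ⊃ ¬C) ∨ ((D ∨ (C ∨ A)) ∨ (A ∧ D))))) = max(0.87, 0) = 0.87

0.87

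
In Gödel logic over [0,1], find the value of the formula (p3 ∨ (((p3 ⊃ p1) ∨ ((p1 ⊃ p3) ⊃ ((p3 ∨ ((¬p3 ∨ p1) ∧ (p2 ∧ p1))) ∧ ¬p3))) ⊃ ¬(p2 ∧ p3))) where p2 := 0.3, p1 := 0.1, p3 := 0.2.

(p3 ⊃ p1): 0.2 > 0.1, so result = 0.1
(p1 ⊃ p3): 0.1 ≤ 0.2, so result = 1
¬p3: Gödel ¬ of 0.2 = 0 (operand ≠ 0)
(¬p3 ∨ p1) = max(0, 0.1) = 0.1
(p2 ∧ p1) = min(0.3, 0.1) = 0.1
((¬p3 ∨ p1) ∧ (p2 ∧ p1)) = min(0.1, 0.1) = 0.1
(p3 ∨ ((¬p3 ∨ p1) ∧ (p2 ∧ p1))) = max(0.2, 0.1) = 0.2
¬p3: Gödel ¬ of 0.2 = 0 (operand ≠ 0)
((p3 ∨ ((¬p3 ∨ p1) ∧ (p2 ∧ p1))) ∧ ¬p3) = min(0.2, 0) = 0
((p1 ⊃ p3) ⊃ ((p3 ∨ ((¬p3 ∨ p1) ∧ (p2 ∧ p1))) ∧ ¬p3)): 1 > 0, so result = 0
((p3 ⊃ p1) ∨ ((p1 ⊃ p3) ⊃ ((p3 ∨ ((¬p3 ∨ p1) ∧ (p2 ∧ p1))) ∧ ¬p3))) = max(0.1, 0) = 0.1
(p2 ∧ p3) = min(0.3, 0.2) = 0.2
¬(p2 ∧ p3): Gödel ¬ of 0.2 = 0 (operand ≠ 0)
(((p3 ⊃ p1) ∨ ((p1 ⊃ p3) ⊃ ((p3 ∨ ((¬p3 ∨ p1) ∧ (p2 ∧ p1))) ∧ ¬p3))) ⊃ ¬(p2 ∧ p3)): 0.1 > 0, so result = 0
(p3 ∨ (((p3 ⊃ p1) ∨ ((p1 ⊃ p3) ⊃ ((p3 ∨ ((¬p3 ∨ p1) ∧ (p2 ∧ p1))) ∧ ¬p3))) ⊃ ¬(p2 ∧ p3))) = max(0.2, 0) = 0.2

0.20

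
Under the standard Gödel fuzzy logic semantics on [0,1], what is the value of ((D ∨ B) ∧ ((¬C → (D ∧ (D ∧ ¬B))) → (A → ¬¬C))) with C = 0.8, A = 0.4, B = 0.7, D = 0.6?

(D ∨ B) = max(0.6, 0.7) = 0.7
¬C: Gödel ¬ of 0.8 = 0 (operand ≠ 0)
¬B: Gödel ¬ of 0.7 = 0 (operand ≠ 0)
(D ∧ ¬B) = min(0.6, 0) = 0
(D ∧ (D ∧ ¬B)) = min(0.6, 0) = 0
(¬C → (D ∧ (D ∧ ¬B))): 0 ≤ 0, so result = 1
¬C: Gödel ¬ of 0.8 = 0 (operand ≠ 0)
¬¬C: Gödel ¬ of 0 = 1 (operand is 0)
(A → ¬¬C): 0.4 ≤ 1, so result = 1
((¬C → (D ∧ (D ∧ ¬B))) → (A → ¬¬C)): 1 ≤ 1, so result = 1
((D ∨ B) ∧ ((¬C → (D ∧ (D ∧ ¬B))) → (A → ¬¬C))) = min(0.7, 1) = 0.7

0.70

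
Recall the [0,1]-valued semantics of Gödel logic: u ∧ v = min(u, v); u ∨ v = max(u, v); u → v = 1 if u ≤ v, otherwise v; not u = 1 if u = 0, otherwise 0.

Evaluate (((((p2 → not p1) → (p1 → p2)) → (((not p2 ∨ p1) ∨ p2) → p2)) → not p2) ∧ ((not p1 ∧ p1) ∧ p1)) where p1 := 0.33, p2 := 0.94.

not p1: Gödel ¬ of 0.33 = 0 (operand ≠ 0)
(p2 → not p1): 0.94 > 0, so result = 0
(p1 → p2): 0.33 ≤ 0.94, so result = 1
((p2 → not p1) → (p1 → p2)): 0 ≤ 1, so result = 1
not p2: Gödel ¬ of 0.94 = 0 (operand ≠ 0)
(not p2 ∨ p1) = max(0, 0.33) = 0.33
((not p2 ∨ p1) ∨ p2) = max(0.33, 0.94) = 0.94
(((not p2 ∨ p1) ∨ p2) → p2): 0.94 ≤ 0.94, so result = 1
(((p2 → not p1) → (p1 → p2)) → (((not p2 ∨ p1) ∨ p2) → p2)): 1 ≤ 1, so result = 1
not p2: Gödel ¬ of 0.94 = 0 (operand ≠ 0)
((((p2 → not p1) → (p1 → p2)) → (((not p2 ∨ p1) ∨ p2) → p2)) → not p2): 1 > 0, so result = 0
not p1: Gödel ¬ of 0.33 = 0 (operand ≠ 0)
(not p1 ∧ p1) = min(0, 0.33) = 0
((not p1 ∧ p1) ∧ p1) = min(0, 0.33) = 0
(((((p2 → not p1) → (p1 → p2)) → (((not p2 ∨ p1) ∨ p2) → p2)) → not p2) ∧ ((not p1 ∧ p1) ∧ p1)) = min(0, 0) = 0

0.00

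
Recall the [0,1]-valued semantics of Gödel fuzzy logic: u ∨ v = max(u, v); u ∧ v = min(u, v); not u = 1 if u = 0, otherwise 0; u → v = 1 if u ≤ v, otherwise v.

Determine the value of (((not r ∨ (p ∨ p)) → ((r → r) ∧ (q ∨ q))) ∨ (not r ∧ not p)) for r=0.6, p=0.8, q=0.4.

not r: Gödel ¬ of 0.6 = 0 (operand ≠ 0)
(p ∨ p) = max(0.8, 0.8) = 0.8
(not r ∨ (p ∨ p)) = max(0, 0.8) = 0.8
(r → r): 0.6 ≤ 0.6, so result = 1
(q ∨ q) = max(0.4, 0.4) = 0.4
((r → r) ∧ (q ∨ q)) = min(1, 0.4) = 0.4
((not r ∨ (p ∨ p)) → ((r → r) ∧ (q ∨ q))): 0.8 > 0.4, so result = 0.4
not r: Gödel ¬ of 0.6 = 0 (operand ≠ 0)
not p: Gödel ¬ of 0.8 = 0 (operand ≠ 0)
(not r ∧ not p) = min(0, 0) = 0
(((not r ∨ (p ∨ p)) → ((r → r) ∧ (q ∨ q))) ∨ (not r ∧ not p)) = max(0.4, 0) = 0.4

0.40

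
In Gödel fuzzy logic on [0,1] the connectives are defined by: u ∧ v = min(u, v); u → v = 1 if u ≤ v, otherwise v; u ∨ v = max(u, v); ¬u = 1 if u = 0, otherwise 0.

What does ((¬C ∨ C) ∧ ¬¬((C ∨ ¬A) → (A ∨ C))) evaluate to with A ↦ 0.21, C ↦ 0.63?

0.63

¬C: Gödel ¬ of 0.63 = 0 (operand ≠ 0)
(¬C ∨ C) = max(0, 0.63) = 0.63
¬A: Gödel ¬ of 0.21 = 0 (operand ≠ 0)
(C ∨ ¬A) = max(0.63, 0) = 0.63
(A ∨ C) = max(0.21, 0.63) = 0.63
((C ∨ ¬A) → (A ∨ C)): 0.63 ≤ 0.63, so result = 1
¬((C ∨ ¬A) → (A ∨ C)): Gödel ¬ of 1 = 0 (operand ≠ 0)
¬¬((C ∨ ¬A) → (A ∨ C)): Gödel ¬ of 0 = 1 (operand is 0)
((¬C ∨ C) ∧ ¬¬((C ∨ ¬A) → (A ∨ C))) = min(0.63, 1) = 0.63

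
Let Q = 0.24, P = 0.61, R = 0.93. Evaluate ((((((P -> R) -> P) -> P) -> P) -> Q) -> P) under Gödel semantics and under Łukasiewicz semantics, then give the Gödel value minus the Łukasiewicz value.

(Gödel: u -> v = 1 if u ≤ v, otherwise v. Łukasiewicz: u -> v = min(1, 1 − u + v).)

Gödel evaluation:
  (P -> R): 0.61 ≤ 0.93, so result = 1
  ((P -> R) -> P): 1 > 0.61, so result = 0.61
  (((P -> R) -> P) -> P): 0.61 ≤ 0.61, so result = 1
  ((((P -> R) -> P) -> P) -> P): 1 > 0.61, so result = 0.61
  (((((P -> R) -> P) -> P) -> P) -> Q): 0.61 > 0.24, so result = 0.24
  ((((((P -> R) -> P) -> P) -> P) -> Q) -> P): 0.24 ≤ 0.61, so result = 1
  Gödel value = 1
Łukasiewicz evaluation:
  (P -> R): min(1, 1 − 0.61 + 0.93) = 1
  ((P -> R) -> P): min(1, 1 − 1 + 0.61) = 0.61
  (((P -> R) -> P) -> P): min(1, 1 − 0.61 + 0.61) = 1
  ((((P -> R) -> P) -> P) -> P): min(1, 1 − 1 + 0.61) = 0.61
  (((((P -> R) -> P) -> P) -> P) -> Q): min(1, 1 − 0.61 + 0.24) = 0.63
  ((((((P -> R) -> P) -> P) -> P) -> Q) -> P): min(1, 1 − 0.63 + 0.61) = 0.98
  Łukasiewicz value = 0.98
Difference: 1 − 0.98 = 0.02

0.02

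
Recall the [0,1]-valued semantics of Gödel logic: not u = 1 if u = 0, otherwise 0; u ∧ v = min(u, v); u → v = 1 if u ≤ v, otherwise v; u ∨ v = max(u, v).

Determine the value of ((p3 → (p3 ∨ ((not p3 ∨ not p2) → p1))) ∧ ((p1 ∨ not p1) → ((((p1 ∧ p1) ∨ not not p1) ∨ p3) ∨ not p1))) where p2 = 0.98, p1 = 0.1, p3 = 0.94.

not p3: Gödel ¬ of 0.94 = 0 (operand ≠ 0)
not p2: Gödel ¬ of 0.98 = 0 (operand ≠ 0)
(not p3 ∨ not p2) = max(0, 0) = 0
((not p3 ∨ not p2) → p1): 0 ≤ 0.1, so result = 1
(p3 ∨ ((not p3 ∨ not p2) → p1)) = max(0.94, 1) = 1
(p3 → (p3 ∨ ((not p3 ∨ not p2) → p1))): 0.94 ≤ 1, so result = 1
not p1: Gödel ¬ of 0.1 = 0 (operand ≠ 0)
(p1 ∨ not p1) = max(0.1, 0) = 0.1
(p1 ∧ p1) = min(0.1, 0.1) = 0.1
not p1: Gödel ¬ of 0.1 = 0 (operand ≠ 0)
not not p1: Gödel ¬ of 0 = 1 (operand is 0)
((p1 ∧ p1) ∨ not not p1) = max(0.1, 1) = 1
(((p1 ∧ p1) ∨ not not p1) ∨ p3) = max(1, 0.94) = 1
not p1: Gödel ¬ of 0.1 = 0 (operand ≠ 0)
((((p1 ∧ p1) ∨ not not p1) ∨ p3) ∨ not p1) = max(1, 0) = 1
((p1 ∨ not p1) → ((((p1 ∧ p1) ∨ not not p1) ∨ p3) ∨ not p1)): 0.1 ≤ 1, so result = 1
((p3 → (p3 ∨ ((not p3 ∨ not p2) → p1))) ∧ ((p1 ∨ not p1) → ((((p1 ∧ p1) ∨ not not p1) ∨ p3) ∨ not p1))) = min(1, 1) = 1

1.00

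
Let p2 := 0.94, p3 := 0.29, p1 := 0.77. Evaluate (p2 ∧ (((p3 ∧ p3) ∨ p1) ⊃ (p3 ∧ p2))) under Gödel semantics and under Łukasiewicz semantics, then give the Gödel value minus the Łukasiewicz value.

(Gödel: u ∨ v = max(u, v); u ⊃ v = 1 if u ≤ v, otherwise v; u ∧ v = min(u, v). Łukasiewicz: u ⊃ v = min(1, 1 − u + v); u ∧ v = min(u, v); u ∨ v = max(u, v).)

Gödel evaluation:
  (p3 ∧ p3) = min(0.29, 0.29) = 0.29
  ((p3 ∧ p3) ∨ p1) = max(0.29, 0.77) = 0.77
  (p3 ∧ p2) = min(0.29, 0.94) = 0.29
  (((p3 ∧ p3) ∨ p1) ⊃ (p3 ∧ p2)): 0.77 > 0.29, so result = 0.29
  (p2 ∧ (((p3 ∧ p3) ∨ p1) ⊃ (p3 ∧ p2))) = min(0.94, 0.29) = 0.29
  Gödel value = 0.29
Łukasiewicz evaluation:
  (p3 ∧ p3) = min(0.29, 0.29) = 0.29
  ((p3 ∧ p3) ∨ p1) = max(0.29, 0.77) = 0.77
  (p3 ∧ p2) = min(0.29, 0.94) = 0.29
  (((p3 ∧ p3) ∨ p1) ⊃ (p3 ∧ p2)): min(1, 1 − 0.77 + 0.29) = 0.52
  (p2 ∧ (((p3 ∧ p3) ∨ p1) ⊃ (p3 ∧ p2))) = min(0.94, 0.52) = 0.52
  Łukasiewicz value = 0.52
Difference: 0.29 − 0.52 = -0.23

-0.23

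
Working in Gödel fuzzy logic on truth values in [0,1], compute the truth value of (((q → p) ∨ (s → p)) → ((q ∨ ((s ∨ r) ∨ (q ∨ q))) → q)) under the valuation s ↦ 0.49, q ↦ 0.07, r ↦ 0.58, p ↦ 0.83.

(q → p): 0.07 ≤ 0.83, so result = 1
(s → p): 0.49 ≤ 0.83, so result = 1
((q → p) ∨ (s → p)) = max(1, 1) = 1
(s ∨ r) = max(0.49, 0.58) = 0.58
(q ∨ q) = max(0.07, 0.07) = 0.07
((s ∨ r) ∨ (q ∨ q)) = max(0.58, 0.07) = 0.58
(q ∨ ((s ∨ r) ∨ (q ∨ q))) = max(0.07, 0.58) = 0.58
((q ∨ ((s ∨ r) ∨ (q ∨ q))) → q): 0.58 > 0.07, so result = 0.07
(((q → p) ∨ (s → p)) → ((q ∨ ((s ∨ r) ∨ (q ∨ q))) → q)): 1 > 0.07, so result = 0.07

0.07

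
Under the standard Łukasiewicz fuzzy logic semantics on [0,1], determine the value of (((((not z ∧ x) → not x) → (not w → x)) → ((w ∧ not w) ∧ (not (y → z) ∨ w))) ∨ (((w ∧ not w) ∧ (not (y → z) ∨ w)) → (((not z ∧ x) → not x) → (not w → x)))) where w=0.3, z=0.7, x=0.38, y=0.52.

not z: Łukasiewicz ¬ gives 1 − 0.7 = 0.3
(not z ∧ x) = min(0.3, 0.38) = 0.3
not x: Łukasiewicz ¬ gives 1 − 0.38 = 0.62
((not z ∧ x) → not x): min(1, 1 − 0.3 + 0.62) = 1
not w: Łukasiewicz ¬ gives 1 − 0.3 = 0.7
(not w → x): min(1, 1 − 0.7 + 0.38) = 0.68
(((not z ∧ x) → not x) → (not w → x)): min(1, 1 − 1 + 0.68) = 0.68
not w: Łukasiewicz ¬ gives 1 − 0.3 = 0.7
(w ∧ not w) = min(0.3, 0.7) = 0.3
(y → z): min(1, 1 − 0.52 + 0.7) = 1
not (y → z): Łukasiewicz ¬ gives 1 − 1 = 0
(not (y → z) ∨ w) = max(0, 0.3) = 0.3
((w ∧ not w) ∧ (not (y → z) ∨ w)) = min(0.3, 0.3) = 0.3
((((not z ∧ x) → not x) → (not w → x)) → ((w ∧ not w) ∧ (not (y → z) ∨ w))): min(1, 1 − 0.68 + 0.3) = 0.62
not w: Łukasiewicz ¬ gives 1 − 0.3 = 0.7
(w ∧ not w) = min(0.3, 0.7) = 0.3
(y → z): min(1, 1 − 0.52 + 0.7) = 1
not (y → z): Łukasiewicz ¬ gives 1 − 1 = 0
(not (y → z) ∨ w) = max(0, 0.3) = 0.3
((w ∧ not w) ∧ (not (y → z) ∨ w)) = min(0.3, 0.3) = 0.3
not z: Łukasiewicz ¬ gives 1 − 0.7 = 0.3
(not z ∧ x) = min(0.3, 0.38) = 0.3
not x: Łukasiewicz ¬ gives 1 − 0.38 = 0.62
((not z ∧ x) → not x): min(1, 1 − 0.3 + 0.62) = 1
not w: Łukasiewicz ¬ gives 1 − 0.3 = 0.7
(not w → x): min(1, 1 − 0.7 + 0.38) = 0.68
(((not z ∧ x) → not x) → (not w → x)): min(1, 1 − 1 + 0.68) = 0.68
(((w ∧ not w) ∧ (not (y → z) ∨ w)) → (((not z ∧ x) → not x) → (not w → x))): min(1, 1 − 0.3 + 0.68) = 1
(((((not z ∧ x) → not x) → (not w → x)) → ((w ∧ not w) ∧ (not (y → z) ∨ w))) ∨ (((w ∧ not w) ∧ (not (y → z) ∨ w)) → (((not z ∧ x) → not x) → (not w → x)))) = max(0.62, 1) = 1

1.00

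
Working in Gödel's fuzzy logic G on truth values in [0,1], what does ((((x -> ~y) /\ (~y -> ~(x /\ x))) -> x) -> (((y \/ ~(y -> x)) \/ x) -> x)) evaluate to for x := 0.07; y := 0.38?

~y: Gödel ¬ of 0.38 = 0 (operand ≠ 0)
(x -> ~y): 0.07 > 0, so result = 0
~y: Gödel ¬ of 0.38 = 0 (operand ≠ 0)
(x /\ x) = min(0.07, 0.07) = 0.07
~(x /\ x): Gödel ¬ of 0.07 = 0 (operand ≠ 0)
(~y -> ~(x /\ x)): 0 ≤ 0, so result = 1
((x -> ~y) /\ (~y -> ~(x /\ x))) = min(0, 1) = 0
(((x -> ~y) /\ (~y -> ~(x /\ x))) -> x): 0 ≤ 0.07, so result = 1
(y -> x): 0.38 > 0.07, so result = 0.07
~(y -> x): Gödel ¬ of 0.07 = 0 (operand ≠ 0)
(y \/ ~(y -> x)) = max(0.38, 0) = 0.38
((y \/ ~(y -> x)) \/ x) = max(0.38, 0.07) = 0.38
(((y \/ ~(y -> x)) \/ x) -> x): 0.38 > 0.07, so result = 0.07
((((x -> ~y) /\ (~y -> ~(x /\ x))) -> x) -> (((y \/ ~(y -> x)) \/ x) -> x)): 1 > 0.07, so result = 0.07

0.07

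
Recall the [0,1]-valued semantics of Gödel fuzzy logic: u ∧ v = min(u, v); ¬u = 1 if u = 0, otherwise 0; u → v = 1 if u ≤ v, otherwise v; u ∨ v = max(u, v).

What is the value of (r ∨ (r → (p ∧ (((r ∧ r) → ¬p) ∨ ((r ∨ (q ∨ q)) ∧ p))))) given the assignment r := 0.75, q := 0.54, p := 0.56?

(r ∧ r) = min(0.75, 0.75) = 0.75
¬p: Gödel ¬ of 0.56 = 0 (operand ≠ 0)
((r ∧ r) → ¬p): 0.75 > 0, so result = 0
(q ∨ q) = max(0.54, 0.54) = 0.54
(r ∨ (q ∨ q)) = max(0.75, 0.54) = 0.75
((r ∨ (q ∨ q)) ∧ p) = min(0.75, 0.56) = 0.56
(((r ∧ r) → ¬p) ∨ ((r ∨ (q ∨ q)) ∧ p)) = max(0, 0.56) = 0.56
(p ∧ (((r ∧ r) → ¬p) ∨ ((r ∨ (q ∨ q)) ∧ p))) = min(0.56, 0.56) = 0.56
(r → (p ∧ (((r ∧ r) → ¬p) ∨ ((r ∨ (q ∨ q)) ∧ p)))): 0.75 > 0.56, so result = 0.56
(r ∨ (r → (p ∧ (((r ∧ r) → ¬p) ∨ ((r ∨ (q ∨ q)) ∧ p))))) = max(0.75, 0.56) = 0.75

0.75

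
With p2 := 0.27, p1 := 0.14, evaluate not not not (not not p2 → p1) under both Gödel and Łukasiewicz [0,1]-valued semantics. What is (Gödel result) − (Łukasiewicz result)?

-0.13

Gödel evaluation:
  not p2: Gödel ¬ of 0.27 = 0 (operand ≠ 0)
  not not p2: Gödel ¬ of 0 = 1 (operand is 0)
  (not not p2 → p1): 1 > 0.14, so result = 0.14
  not (not not p2 → p1): Gödel ¬ of 0.14 = 0 (operand ≠ 0)
  not not (not not p2 → p1): Gödel ¬ of 0 = 1 (operand is 0)
  not not not (not not p2 → p1): Gödel ¬ of 1 = 0 (operand ≠ 0)
  Gödel value = 0
Łukasiewicz evaluation:
  not p2: Łukasiewicz ¬ gives 1 − 0.27 = 0.73
  not not p2: Łukasiewicz ¬ gives 1 − 0.73 = 0.27
  (not not p2 → p1): min(1, 1 − 0.27 + 0.14) = 0.87
  not (not not p2 → p1): Łukasiewicz ¬ gives 1 − 0.87 = 0.13
  not not (not not p2 → p1): Łukasiewicz ¬ gives 1 − 0.13 = 0.87
  not not not (not not p2 → p1): Łukasiewicz ¬ gives 1 − 0.87 = 0.13
  Łukasiewicz value = 0.13
Difference: 0 − 0.13 = -0.13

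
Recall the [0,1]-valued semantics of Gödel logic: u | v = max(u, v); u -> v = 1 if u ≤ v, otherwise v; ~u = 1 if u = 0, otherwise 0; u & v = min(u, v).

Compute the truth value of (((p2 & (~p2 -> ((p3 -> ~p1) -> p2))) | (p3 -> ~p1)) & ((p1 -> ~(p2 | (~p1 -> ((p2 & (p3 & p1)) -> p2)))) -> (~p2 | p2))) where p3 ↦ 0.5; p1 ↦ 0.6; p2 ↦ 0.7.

~p2: Gödel ¬ of 0.7 = 0 (operand ≠ 0)
~p1: Gödel ¬ of 0.6 = 0 (operand ≠ 0)
(p3 -> ~p1): 0.5 > 0, so result = 0
((p3 -> ~p1) -> p2): 0 ≤ 0.7, so result = 1
(~p2 -> ((p3 -> ~p1) -> p2)): 0 ≤ 1, so result = 1
(p2 & (~p2 -> ((p3 -> ~p1) -> p2))) = min(0.7, 1) = 0.7
~p1: Gödel ¬ of 0.6 = 0 (operand ≠ 0)
(p3 -> ~p1): 0.5 > 0, so result = 0
((p2 & (~p2 -> ((p3 -> ~p1) -> p2))) | (p3 -> ~p1)) = max(0.7, 0) = 0.7
~p1: Gödel ¬ of 0.6 = 0 (operand ≠ 0)
(p3 & p1) = min(0.5, 0.6) = 0.5
(p2 & (p3 & p1)) = min(0.7, 0.5) = 0.5
((p2 & (p3 & p1)) -> p2): 0.5 ≤ 0.7, so result = 1
(~p1 -> ((p2 & (p3 & p1)) -> p2)): 0 ≤ 1, so result = 1
(p2 | (~p1 -> ((p2 & (p3 & p1)) -> p2))) = max(0.7, 1) = 1
~(p2 | (~p1 -> ((p2 & (p3 & p1)) -> p2))): Gödel ¬ of 1 = 0 (operand ≠ 0)
(p1 -> ~(p2 | (~p1 -> ((p2 & (p3 & p1)) -> p2)))): 0.6 > 0, so result = 0
~p2: Gödel ¬ of 0.7 = 0 (operand ≠ 0)
(~p2 | p2) = max(0, 0.7) = 0.7
((p1 -> ~(p2 | (~p1 -> ((p2 & (p3 & p1)) -> p2)))) -> (~p2 | p2)): 0 ≤ 0.7, so result = 1
(((p2 & (~p2 -> ((p3 -> ~p1) -> p2))) | (p3 -> ~p1)) & ((p1 -> ~(p2 | (~p1 -> ((p2 & (p3 & p1)) -> p2)))) -> (~p2 | p2))) = min(0.7, 1) = 0.7

0.70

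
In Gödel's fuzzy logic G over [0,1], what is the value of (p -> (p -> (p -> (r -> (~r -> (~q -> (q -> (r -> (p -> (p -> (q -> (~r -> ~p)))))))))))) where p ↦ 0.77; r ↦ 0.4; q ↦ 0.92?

~r: Gödel ¬ of 0.4 = 0 (operand ≠ 0)
~q: Gödel ¬ of 0.92 = 0 (operand ≠ 0)
~r: Gödel ¬ of 0.4 = 0 (operand ≠ 0)
~p: Gödel ¬ of 0.77 = 0 (operand ≠ 0)
(~r -> ~p): 0 ≤ 0, so result = 1
(q -> (~r -> ~p)): 0.92 ≤ 1, so result = 1
(p -> (q -> (~r -> ~p))): 0.77 ≤ 1, so result = 1
(p -> (p -> (q -> (~r -> ~p)))): 0.77 ≤ 1, so result = 1
(r -> (p -> (p -> (q -> (~r -> ~p))))): 0.4 ≤ 1, so result = 1
(q -> (r -> (p -> (p -> (q -> (~r -> ~p)))))): 0.92 ≤ 1, so result = 1
(~q -> (q -> (r -> (p -> (p -> (q -> (~r -> ~p))))))): 0 ≤ 1, so result = 1
(~r -> (~q -> (q -> (r -> (p -> (p -> (q -> (~r -> ~p)))))))): 0 ≤ 1, so result = 1
(r -> (~r -> (~q -> (q -> (r -> (p -> (p -> (q -> (~r -> ~p))))))))): 0.4 ≤ 1, so result = 1
(p -> (r -> (~r -> (~q -> (q -> (r -> (p -> (p -> (q -> (~r -> ~p)))))))))): 0.77 ≤ 1, so result = 1
(p -> (p -> (r -> (~r -> (~q -> (q -> (r -> (p -> (p -> (q -> (~r -> ~p))))))))))): 0.77 ≤ 1, so result = 1
(p -> (p -> (p -> (r -> (~r -> (~q -> (q -> (r -> (p -> (p -> (q -> (~r -> ~p)))))))))))): 0.77 ≤ 1, so result = 1

1.00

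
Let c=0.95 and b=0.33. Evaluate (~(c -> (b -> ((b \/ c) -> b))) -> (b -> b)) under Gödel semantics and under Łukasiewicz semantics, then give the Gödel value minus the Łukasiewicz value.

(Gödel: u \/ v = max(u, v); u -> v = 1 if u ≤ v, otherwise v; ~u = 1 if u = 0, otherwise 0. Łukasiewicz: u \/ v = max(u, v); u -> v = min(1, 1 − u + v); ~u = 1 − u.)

0.00

Gödel evaluation:
  (b \/ c) = max(0.33, 0.95) = 0.95
  ((b \/ c) -> b): 0.95 > 0.33, so result = 0.33
  (b -> ((b \/ c) -> b)): 0.33 ≤ 0.33, so result = 1
  (c -> (b -> ((b \/ c) -> b))): 0.95 ≤ 1, so result = 1
  ~(c -> (b -> ((b \/ c) -> b))): Gödel ¬ of 1 = 0 (operand ≠ 0)
  (b -> b): 0.33 ≤ 0.33, so result = 1
  (~(c -> (b -> ((b \/ c) -> b))) -> (b -> b)): 0 ≤ 1, so result = 1
  Gödel value = 1
Łukasiewicz evaluation:
  (b \/ c) = max(0.33, 0.95) = 0.95
  ((b \/ c) -> b): min(1, 1 − 0.95 + 0.33) = 0.38
  (b -> ((b \/ c) -> b)): min(1, 1 − 0.33 + 0.38) = 1
  (c -> (b -> ((b \/ c) -> b))): min(1, 1 − 0.95 + 1) = 1
  ~(c -> (b -> ((b \/ c) -> b))): Łukasiewicz ¬ gives 1 − 1 = 0
  (b -> b): min(1, 1 − 0.33 + 0.33) = 1
  (~(c -> (b -> ((b \/ c) -> b))) -> (b -> b)): min(1, 1 − 0 + 1) = 1
  Łukasiewicz value = 1
Difference: 1 − 1 = 0.00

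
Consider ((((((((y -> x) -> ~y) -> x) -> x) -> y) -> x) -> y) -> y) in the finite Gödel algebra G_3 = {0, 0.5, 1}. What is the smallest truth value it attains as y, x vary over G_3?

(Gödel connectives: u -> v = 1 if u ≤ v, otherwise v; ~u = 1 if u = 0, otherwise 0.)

The minimum is attained at y = 0.5, x = 0:
  (y -> x): 0.5 > 0, so result = 0
  ~y: Gödel ¬ of 0.5 = 0 (operand ≠ 0)
  ((y -> x) -> ~y): 0 ≤ 0, so result = 1
  (((y -> x) -> ~y) -> x): 1 > 0, so result = 0
  ((((y -> x) -> ~y) -> x) -> x): 0 ≤ 0, so result = 1
  (((((y -> x) -> ~y) -> x) -> x) -> y): 1 > 0.5, so result = 0.5
  ((((((y -> x) -> ~y) -> x) -> x) -> y) -> x): 0.5 > 0, so result = 0
  (((((((y -> x) -> ~y) -> x) -> x) -> y) -> x) -> y): 0 ≤ 0.5, so result = 1
  ((((((((y -> x) -> ~y) -> x) -> x) -> y) -> x) -> y) -> y): 1 > 0.5, so result = 0.5
Checking all 9 assignments confirms none give a value below 0.50.

0.50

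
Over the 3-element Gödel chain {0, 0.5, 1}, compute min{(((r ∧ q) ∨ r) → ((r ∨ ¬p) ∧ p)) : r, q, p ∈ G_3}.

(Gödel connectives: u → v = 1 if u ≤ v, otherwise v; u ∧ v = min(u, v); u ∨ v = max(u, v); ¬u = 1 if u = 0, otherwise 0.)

The minimum is attained at r = 0.5, q = 0, p = 0:
  (r ∧ q) = min(0.5, 0) = 0
  ((r ∧ q) ∨ r) = max(0, 0.5) = 0.5
  ¬p: Gödel ¬ of 0 = 1 (operand is 0)
  (r ∨ ¬p) = max(0.5, 1) = 1
  ((r ∨ ¬p) ∧ p) = min(1, 0) = 0
  (((r ∧ q) ∨ r) → ((r ∨ ¬p) ∧ p)): 0.5 > 0, so result = 0
Checking all 27 assignments confirms none give a value below 0.00.

0.00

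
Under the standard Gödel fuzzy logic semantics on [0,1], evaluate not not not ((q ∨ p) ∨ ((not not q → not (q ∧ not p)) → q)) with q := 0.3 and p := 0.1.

0.00

(q ∨ p) = max(0.3, 0.1) = 0.3
not q: Gödel ¬ of 0.3 = 0 (operand ≠ 0)
not not q: Gödel ¬ of 0 = 1 (operand is 0)
not p: Gödel ¬ of 0.1 = 0 (operand ≠ 0)
(q ∧ not p) = min(0.3, 0) = 0
not (q ∧ not p): Gödel ¬ of 0 = 1 (operand is 0)
(not not q → not (q ∧ not p)): 1 ≤ 1, so result = 1
((not not q → not (q ∧ not p)) → q): 1 > 0.3, so result = 0.3
((q ∨ p) ∨ ((not not q → not (q ∧ not p)) → q)) = max(0.3, 0.3) = 0.3
not ((q ∨ p) ∨ ((not not q → not (q ∧ not p)) → q)): Gödel ¬ of 0.3 = 0 (operand ≠ 0)
not not ((q ∨ p) ∨ ((not not q → not (q ∧ not p)) → q)): Gödel ¬ of 0 = 1 (operand is 0)
not not not ((q ∨ p) ∨ ((not not q → not (q ∧ not p)) → q)): Gödel ¬ of 1 = 0 (operand ≠ 0)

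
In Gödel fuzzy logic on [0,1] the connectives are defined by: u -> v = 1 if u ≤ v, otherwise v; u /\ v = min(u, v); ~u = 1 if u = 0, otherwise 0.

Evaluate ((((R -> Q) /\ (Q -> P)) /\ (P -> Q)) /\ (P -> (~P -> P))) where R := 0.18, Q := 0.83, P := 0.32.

0.32

(R -> Q): 0.18 ≤ 0.83, so result = 1
(Q -> P): 0.83 > 0.32, so result = 0.32
((R -> Q) /\ (Q -> P)) = min(1, 0.32) = 0.32
(P -> Q): 0.32 ≤ 0.83, so result = 1
(((R -> Q) /\ (Q -> P)) /\ (P -> Q)) = min(0.32, 1) = 0.32
~P: Gödel ¬ of 0.32 = 0 (operand ≠ 0)
(~P -> P): 0 ≤ 0.32, so result = 1
(P -> (~P -> P)): 0.32 ≤ 1, so result = 1
((((R -> Q) /\ (Q -> P)) /\ (P -> Q)) /\ (P -> (~P -> P))) = min(0.32, 1) = 0.32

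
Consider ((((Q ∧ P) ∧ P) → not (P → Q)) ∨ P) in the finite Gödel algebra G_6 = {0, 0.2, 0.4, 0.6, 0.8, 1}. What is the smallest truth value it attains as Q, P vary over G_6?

0.20

The minimum is attained at Q = 0.2, P = 0.2:
  (Q ∧ P) = min(0.2, 0.2) = 0.2
  ((Q ∧ P) ∧ P) = min(0.2, 0.2) = 0.2
  (P → Q): 0.2 ≤ 0.2, so result = 1
  not (P → Q): Gödel ¬ of 1 = 0 (operand ≠ 0)
  (((Q ∧ P) ∧ P) → not (P → Q)): 0.2 > 0, so result = 0
  ((((Q ∧ P) ∧ P) → not (P → Q)) ∨ P) = max(0, 0.2) = 0.2
Checking all 36 assignments confirms none give a value below 0.20.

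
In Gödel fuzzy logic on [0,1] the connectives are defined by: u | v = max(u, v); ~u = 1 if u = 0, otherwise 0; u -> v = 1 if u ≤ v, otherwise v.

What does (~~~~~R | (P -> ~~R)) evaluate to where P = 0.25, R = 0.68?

1.00

~R: Gödel ¬ of 0.68 = 0 (operand ≠ 0)
~~R: Gödel ¬ of 0 = 1 (operand is 0)
~~~R: Gödel ¬ of 1 = 0 (operand ≠ 0)
~~~~R: Gödel ¬ of 0 = 1 (operand is 0)
~~~~~R: Gödel ¬ of 1 = 0 (operand ≠ 0)
~R: Gödel ¬ of 0.68 = 0 (operand ≠ 0)
~~R: Gödel ¬ of 0 = 1 (operand is 0)
(P -> ~~R): 0.25 ≤ 1, so result = 1
(~~~~~R | (P -> ~~R)) = max(0, 1) = 1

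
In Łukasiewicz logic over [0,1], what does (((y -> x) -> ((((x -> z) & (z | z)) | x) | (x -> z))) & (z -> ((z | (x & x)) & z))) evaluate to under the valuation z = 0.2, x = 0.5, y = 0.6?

0.80

(y -> x): min(1, 1 − 0.6 + 0.5) = 0.9
(x -> z): min(1, 1 − 0.5 + 0.2) = 0.7
(z | z) = max(0.2, 0.2) = 0.2
((x -> z) & (z | z)) = min(0.7, 0.2) = 0.2
(((x -> z) & (z | z)) | x) = max(0.2, 0.5) = 0.5
(x -> z): min(1, 1 − 0.5 + 0.2) = 0.7
((((x -> z) & (z | z)) | x) | (x -> z)) = max(0.5, 0.7) = 0.7
((y -> x) -> ((((x -> z) & (z | z)) | x) | (x -> z))): min(1, 1 − 0.9 + 0.7) = 0.8
(x & x) = min(0.5, 0.5) = 0.5
(z | (x & x)) = max(0.2, 0.5) = 0.5
((z | (x & x)) & z) = min(0.5, 0.2) = 0.2
(z -> ((z | (x & x)) & z)): min(1, 1 − 0.2 + 0.2) = 1
(((y -> x) -> ((((x -> z) & (z | z)) | x) | (x -> z))) & (z -> ((z | (x & x)) & z))) = min(0.8, 1) = 0.8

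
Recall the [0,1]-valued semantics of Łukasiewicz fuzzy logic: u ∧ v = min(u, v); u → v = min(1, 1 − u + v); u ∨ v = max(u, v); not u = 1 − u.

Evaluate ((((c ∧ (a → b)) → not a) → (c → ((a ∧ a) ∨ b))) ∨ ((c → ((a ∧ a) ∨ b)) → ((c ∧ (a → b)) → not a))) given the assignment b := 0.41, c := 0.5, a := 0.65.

(a → b): min(1, 1 − 0.65 + 0.41) = 0.76
(c ∧ (a → b)) = min(0.5, 0.76) = 0.5
not a: Łukasiewicz ¬ gives 1 − 0.65 = 0.35
((c ∧ (a → b)) → not a): min(1, 1 − 0.5 + 0.35) = 0.85
(a ∧ a) = min(0.65, 0.65) = 0.65
((a ∧ a) ∨ b) = max(0.65, 0.41) = 0.65
(c → ((a ∧ a) ∨ b)): min(1, 1 − 0.5 + 0.65) = 1
(((c ∧ (a → b)) → not a) → (c → ((a ∧ a) ∨ b))): min(1, 1 − 0.85 + 1) = 1
(a ∧ a) = min(0.65, 0.65) = 0.65
((a ∧ a) ∨ b) = max(0.65, 0.41) = 0.65
(c → ((a ∧ a) ∨ b)): min(1, 1 − 0.5 + 0.65) = 1
(a → b): min(1, 1 − 0.65 + 0.41) = 0.76
(c ∧ (a → b)) = min(0.5, 0.76) = 0.5
not a: Łukasiewicz ¬ gives 1 − 0.65 = 0.35
((c ∧ (a → b)) → not a): min(1, 1 − 0.5 + 0.35) = 0.85
((c → ((a ∧ a) ∨ b)) → ((c ∧ (a → b)) → not a)): min(1, 1 − 1 + 0.85) = 0.85
((((c ∧ (a → b)) → not a) → (c → ((a ∧ a) ∨ b))) ∨ ((c → ((a ∧ a) ∨ b)) → ((c ∧ (a → b)) → not a))) = max(1, 0.85) = 1

1.00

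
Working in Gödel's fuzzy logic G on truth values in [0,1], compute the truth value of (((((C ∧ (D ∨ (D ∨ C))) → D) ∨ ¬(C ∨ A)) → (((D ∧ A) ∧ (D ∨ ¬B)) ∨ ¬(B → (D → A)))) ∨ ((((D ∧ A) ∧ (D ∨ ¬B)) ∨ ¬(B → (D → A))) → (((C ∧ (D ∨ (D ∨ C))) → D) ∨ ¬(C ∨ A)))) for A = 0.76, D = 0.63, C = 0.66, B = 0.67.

1.00

(D ∨ C) = max(0.63, 0.66) = 0.66
(D ∨ (D ∨ C)) = max(0.63, 0.66) = 0.66
(C ∧ (D ∨ (D ∨ C))) = min(0.66, 0.66) = 0.66
((C ∧ (D ∨ (D ∨ C))) → D): 0.66 > 0.63, so result = 0.63
(C ∨ A) = max(0.66, 0.76) = 0.76
¬(C ∨ A): Gödel ¬ of 0.76 = 0 (operand ≠ 0)
(((C ∧ (D ∨ (D ∨ C))) → D) ∨ ¬(C ∨ A)) = max(0.63, 0) = 0.63
(D ∧ A) = min(0.63, 0.76) = 0.63
¬B: Gödel ¬ of 0.67 = 0 (operand ≠ 0)
(D ∨ ¬B) = max(0.63, 0) = 0.63
((D ∧ A) ∧ (D ∨ ¬B)) = min(0.63, 0.63) = 0.63
(D → A): 0.63 ≤ 0.76, so result = 1
(B → (D → A)): 0.67 ≤ 1, so result = 1
¬(B → (D → A)): Gödel ¬ of 1 = 0 (operand ≠ 0)
(((D ∧ A) ∧ (D ∨ ¬B)) ∨ ¬(B → (D → A))) = max(0.63, 0) = 0.63
((((C ∧ (D ∨ (D ∨ C))) → D) ∨ ¬(C ∨ A)) → (((D ∧ A) ∧ (D ∨ ¬B)) ∨ ¬(B → (D → A)))): 0.63 ≤ 0.63, so result = 1
(D ∧ A) = min(0.63, 0.76) = 0.63
¬B: Gödel ¬ of 0.67 = 0 (operand ≠ 0)
(D ∨ ¬B) = max(0.63, 0) = 0.63
((D ∧ A) ∧ (D ∨ ¬B)) = min(0.63, 0.63) = 0.63
(D → A): 0.63 ≤ 0.76, so result = 1
(B → (D → A)): 0.67 ≤ 1, so result = 1
¬(B → (D → A)): Gödel ¬ of 1 = 0 (operand ≠ 0)
(((D ∧ A) ∧ (D ∨ ¬B)) ∨ ¬(B → (D → A))) = max(0.63, 0) = 0.63
(D ∨ C) = max(0.63, 0.66) = 0.66
(D ∨ (D ∨ C)) = max(0.63, 0.66) = 0.66
(C ∧ (D ∨ (D ∨ C))) = min(0.66, 0.66) = 0.66
((C ∧ (D ∨ (D ∨ C))) → D): 0.66 > 0.63, so result = 0.63
(C ∨ A) = max(0.66, 0.76) = 0.76
¬(C ∨ A): Gödel ¬ of 0.76 = 0 (operand ≠ 0)
(((C ∧ (D ∨ (D ∨ C))) → D) ∨ ¬(C ∨ A)) = max(0.63, 0) = 0.63
((((D ∧ A) ∧ (D ∨ ¬B)) ∨ ¬(B → (D → A))) → (((C ∧ (D ∨ (D ∨ C))) → D) ∨ ¬(C ∨ A))): 0.63 ≤ 0.63, so result = 1
(((((C ∧ (D ∨ (D ∨ C))) → D) ∨ ¬(C ∨ A)) → (((D ∧ A) ∧ (D ∨ ¬B)) ∨ ¬(B → (D → A)))) ∨ ((((D ∧ A) ∧ (D ∨ ¬B)) ∨ ¬(B → (D → A))) → (((C ∧ (D ∨ (D ∨ C))) → D) ∨ ¬(C ∨ A)))) = max(1, 1) = 1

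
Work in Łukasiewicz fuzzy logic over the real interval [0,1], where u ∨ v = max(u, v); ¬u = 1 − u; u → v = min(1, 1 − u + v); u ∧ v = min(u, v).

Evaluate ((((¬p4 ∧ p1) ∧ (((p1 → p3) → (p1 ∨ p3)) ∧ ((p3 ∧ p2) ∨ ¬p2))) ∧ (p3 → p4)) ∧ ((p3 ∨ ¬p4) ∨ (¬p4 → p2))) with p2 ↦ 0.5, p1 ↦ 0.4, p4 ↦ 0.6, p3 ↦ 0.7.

¬p4: Łukasiewicz ¬ gives 1 − 0.6 = 0.4
(¬p4 ∧ p1) = min(0.4, 0.4) = 0.4
(p1 → p3): min(1, 1 − 0.4 + 0.7) = 1
(p1 ∨ p3) = max(0.4, 0.7) = 0.7
((p1 → p3) → (p1 ∨ p3)): min(1, 1 − 1 + 0.7) = 0.7
(p3 ∧ p2) = min(0.7, 0.5) = 0.5
¬p2: Łukasiewicz ¬ gives 1 − 0.5 = 0.5
((p3 ∧ p2) ∨ ¬p2) = max(0.5, 0.5) = 0.5
(((p1 → p3) → (p1 ∨ p3)) ∧ ((p3 ∧ p2) ∨ ¬p2)) = min(0.7, 0.5) = 0.5
((¬p4 ∧ p1) ∧ (((p1 → p3) → (p1 ∨ p3)) ∧ ((p3 ∧ p2) ∨ ¬p2))) = min(0.4, 0.5) = 0.4
(p3 → p4): min(1, 1 − 0.7 + 0.6) = 0.9
(((¬p4 ∧ p1) ∧ (((p1 → p3) → (p1 ∨ p3)) ∧ ((p3 ∧ p2) ∨ ¬p2))) ∧ (p3 → p4)) = min(0.4, 0.9) = 0.4
¬p4: Łukasiewicz ¬ gives 1 − 0.6 = 0.4
(p3 ∨ ¬p4) = max(0.7, 0.4) = 0.7
¬p4: Łukasiewicz ¬ gives 1 − 0.6 = 0.4
(¬p4 → p2): min(1, 1 − 0.4 + 0.5) = 1
((p3 ∨ ¬p4) ∨ (¬p4 → p2)) = max(0.7, 1) = 1
((((¬p4 ∧ p1) ∧ (((p1 → p3) → (p1 ∨ p3)) ∧ ((p3 ∧ p2) ∨ ¬p2))) ∧ (p3 → p4)) ∧ ((p3 ∨ ¬p4) ∨ (¬p4 → p2))) = min(0.4, 1) = 0.4

0.40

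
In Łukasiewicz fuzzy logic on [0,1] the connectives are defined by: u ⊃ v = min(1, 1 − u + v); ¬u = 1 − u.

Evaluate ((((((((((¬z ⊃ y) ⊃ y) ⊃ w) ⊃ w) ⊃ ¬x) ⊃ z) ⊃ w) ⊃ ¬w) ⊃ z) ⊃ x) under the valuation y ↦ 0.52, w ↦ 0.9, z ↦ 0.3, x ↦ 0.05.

¬z: Łukasiewicz ¬ gives 1 − 0.3 = 0.7
(¬z ⊃ y): min(1, 1 − 0.7 + 0.52) = 0.82
((¬z ⊃ y) ⊃ y): min(1, 1 − 0.82 + 0.52) = 0.7
(((¬z ⊃ y) ⊃ y) ⊃ w): min(1, 1 − 0.7 + 0.9) = 1
((((¬z ⊃ y) ⊃ y) ⊃ w) ⊃ w): min(1, 1 − 1 + 0.9) = 0.9
¬x: Łukasiewicz ¬ gives 1 − 0.05 = 0.95
(((((¬z ⊃ y) ⊃ y) ⊃ w) ⊃ w) ⊃ ¬x): min(1, 1 − 0.9 + 0.95) = 1
((((((¬z ⊃ y) ⊃ y) ⊃ w) ⊃ w) ⊃ ¬x) ⊃ z): min(1, 1 − 1 + 0.3) = 0.3
(((((((¬z ⊃ y) ⊃ y) ⊃ w) ⊃ w) ⊃ ¬x) ⊃ z) ⊃ w): min(1, 1 − 0.3 + 0.9) = 1
¬w: Łukasiewicz ¬ gives 1 − 0.9 = 0.1
((((((((¬z ⊃ y) ⊃ y) ⊃ w) ⊃ w) ⊃ ¬x) ⊃ z) ⊃ w) ⊃ ¬w): min(1, 1 − 1 + 0.1) = 0.1
(((((((((¬z ⊃ y) ⊃ y) ⊃ w) ⊃ w) ⊃ ¬x) ⊃ z) ⊃ w) ⊃ ¬w) ⊃ z): min(1, 1 − 0.1 + 0.3) = 1
((((((((((¬z ⊃ y) ⊃ y) ⊃ w) ⊃ w) ⊃ ¬x) ⊃ z) ⊃ w) ⊃ ¬w) ⊃ z) ⊃ x): min(1, 1 − 1 + 0.05) = 0.05

0.05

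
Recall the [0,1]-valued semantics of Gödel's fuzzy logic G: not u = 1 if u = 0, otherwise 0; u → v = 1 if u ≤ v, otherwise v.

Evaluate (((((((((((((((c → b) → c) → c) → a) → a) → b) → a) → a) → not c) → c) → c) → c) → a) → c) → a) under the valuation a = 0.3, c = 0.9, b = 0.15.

0.30

(c → b): 0.9 > 0.15, so result = 0.15
((c → b) → c): 0.15 ≤ 0.9, so result = 1
(((c → b) → c) → c): 1 > 0.9, so result = 0.9
((((c → b) → c) → c) → a): 0.9 > 0.3, so result = 0.3
(((((c → b) → c) → c) → a) → a): 0.3 ≤ 0.3, so result = 1
((((((c → b) → c) → c) → a) → a) → b): 1 > 0.15, so result = 0.15
(((((((c → b) → c) → c) → a) → a) → b) → a): 0.15 ≤ 0.3, so result = 1
((((((((c → b) → c) → c) → a) → a) → b) → a) → a): 1 > 0.3, so result = 0.3
not c: Gödel ¬ of 0.9 = 0 (operand ≠ 0)
(((((((((c → b) → c) → c) → a) → a) → b) → a) → a) → not c): 0.3 > 0, so result = 0
((((((((((c → b) → c) → c) → a) → a) → b) → a) → a) → not c) → c): 0 ≤ 0.9, so result = 1
(((((((((((c → b) → c) → c) → a) → a) → b) → a) → a) → not c) → c) → c): 1 > 0.9, so result = 0.9
((((((((((((c → b) → c) → c) → a) → a) → b) → a) → a) → not c) → c) → c) → c): 0.9 ≤ 0.9, so result = 1
(((((((((((((c → b) → c) → c) → a) → a) → b) → a) → a) → not c) → c) → c) → c) → a): 1 > 0.3, so result = 0.3
((((((((((((((c → b) → c) → c) → a) → a) → b) → a) → a) → not c) → c) → c) → c) → a) → c): 0.3 ≤ 0.9, so result = 1
(((((((((((((((c → b) → c) → c) → a) → a) → b) → a) → a) → not c) → c) → c) → c) → a) → c) → a): 1 > 0.3, so result = 0.3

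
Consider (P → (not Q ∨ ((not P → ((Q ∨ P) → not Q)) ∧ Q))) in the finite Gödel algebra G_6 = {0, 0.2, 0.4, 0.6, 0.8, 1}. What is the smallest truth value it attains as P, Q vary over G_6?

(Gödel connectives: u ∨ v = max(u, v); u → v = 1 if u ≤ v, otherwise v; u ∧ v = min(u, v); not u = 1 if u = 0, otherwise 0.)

0.20

The minimum is attained at P = 0.4, Q = 0.2:
  not Q: Gödel ¬ of 0.2 = 0 (operand ≠ 0)
  not P: Gödel ¬ of 0.4 = 0 (operand ≠ 0)
  (Q ∨ P) = max(0.2, 0.4) = 0.4
  not Q: Gödel ¬ of 0.2 = 0 (operand ≠ 0)
  ((Q ∨ P) → not Q): 0.4 > 0, so result = 0
  (not P → ((Q ∨ P) → not Q)): 0 ≤ 0, so result = 1
  ((not P → ((Q ∨ P) → not Q)) ∧ Q) = min(1, 0.2) = 0.2
  (not Q ∨ ((not P → ((Q ∨ P) → not Q)) ∧ Q)) = max(0, 0.2) = 0.2
  (P → (not Q ∨ ((not P → ((Q ∨ P) → not Q)) ∧ Q))): 0.4 > 0.2, so result = 0.2
Checking all 36 assignments confirms none give a value below 0.20.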